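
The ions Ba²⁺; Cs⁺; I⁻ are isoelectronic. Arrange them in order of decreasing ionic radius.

All of these have 54 electrons, so size is governed by nuclear charge alone: the more protons, the stronger the pull on the same electron cloud, and the smaller the ion.
Nuclear charges: Ba²⁺ (Z=56), Cs⁺ (Z=55), I⁻ (Z=53).
Largest to smallest: I⁻ > Cs⁺ > Ba²⁺.

I⁻ > Cs⁺ > Ba²⁺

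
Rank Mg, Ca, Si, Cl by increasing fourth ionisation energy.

Si < Cl < Ca < Mg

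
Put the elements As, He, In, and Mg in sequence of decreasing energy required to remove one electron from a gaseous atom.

He is in period 1, group 18; Mg is in period 3, group 2; As is in period 4, group 15; In is in period 5, group 13.
Removing the outermost electron gets harder across a period and easier down a group.
Neither a single period nor a single group — weigh both effects.
Mg > In: the two effects oppose for this pair; the down-group effect wins (738 vs 558 kJ/mol).
As > Mg: period and group pull opposite ways; the across-period shift dominates (947 vs 738 kJ/mol).
He > As: relative to As, both the across-period and down-group shifts push He's first ionization energy up.
For reference (kJ/mol): He 2372, Mg 738, As 947, In 558.
So from highest to lowest: He > As > Mg > In.

He > As > Mg > In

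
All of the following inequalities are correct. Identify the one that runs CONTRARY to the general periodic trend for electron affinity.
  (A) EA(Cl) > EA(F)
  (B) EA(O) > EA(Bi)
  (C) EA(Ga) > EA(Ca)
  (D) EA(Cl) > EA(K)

The general trend: electron affinity increases across a period and decreases down a group.
(A) Cl (period 3, group 17) vs F (period 2, group 17): the stated order contradicts the simple trend.
(B) O (period 2, group 16) vs Bi (period 6, group 15): the stated order agrees with the simple trend.
(C) Ga (period 4, group 13) vs Ca (period 4, group 2): the stated order agrees with the simple trend.
(D) Cl (period 3, group 17) vs K (period 4, group 1): the stated order agrees with the simple trend.
The exception is (A): F's small 2p subshell makes the incoming electron feel strong e⁻–e⁻ repulsion, so Cl actually releases more energy on gaining an electron.

(A)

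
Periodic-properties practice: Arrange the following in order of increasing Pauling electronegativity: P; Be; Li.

Li is in period 2, group 1; Be is in period 2, group 2; P is in period 3, group 15.
Atoms toward the upper right of the periodic table pull bonding electrons most strongly.
Here both period and group differ, so the two effects have to be weighed against each other.
Be > Li: both are in period 2; the period trend gives Be the larger value.
P > Be: the two effects oppose for this pair; the across-period effect wins (2.19 vs 1.57).
Approximate values (Pauling): Li 0.98, Be 1.57, P 2.19.
So from lowest to highest: Li < Be < P.

Li < Be < P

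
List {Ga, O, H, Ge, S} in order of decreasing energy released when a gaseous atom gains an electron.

S > O > Ge > H > Ga

Electron affinity generally becomes more exothermic across a period toward the halogens and less exothermic down a group.
Neither a single period nor a single group — weigh both effects.
H > Ga: period and group pull opposite ways; the down-group shift dominates (73 vs 29 kJ/mol).
Ge > H: period and group pull opposite ways; the across-period shift dominates (119 vs 73 kJ/mol).
O > Ge: both effects reinforce here, so O is clearly the higher of the two.
S > O: this pair runs against the simple trend — see the exception note.
Note the exception: S has a higher electron affinity than O, contrary to the simple trend — the compact 2p subshell of O repels the added electron more than S's larger 3p does.
Approximate values (kJ/mol): H 73, O 141, S 200, Ga 29, Ge 119.
So from highest to lowest: S > O > Ge > H > Ga.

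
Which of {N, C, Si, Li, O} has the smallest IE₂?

Si

The second ionization energy removes an electron from the +1 ion. For each element: N⁺ still has 4 valence electrons; C⁺ still has 3 valence electrons; Si⁺ still has 3 valence electrons; Li⁺ is the bare [He] core; O⁺ still has 5 valence electrons.
Pulling an electron out of a noble-gas core costs far more than removing a remaining valence electron, so Li sits at the high end of IE_2.
Valence configurations: N⁺ [He]2s²2p², C⁺ [He]2s²2p¹, Si⁺ [Ne]3s²3p¹, O⁺ [He]2s²2p³.
Approximate IE_2 values (kJ/mol): N 2856, C 2353, Si 1577, Li 7298, O 3388.
Overall IE_2 order: Si < C < N < O < Li.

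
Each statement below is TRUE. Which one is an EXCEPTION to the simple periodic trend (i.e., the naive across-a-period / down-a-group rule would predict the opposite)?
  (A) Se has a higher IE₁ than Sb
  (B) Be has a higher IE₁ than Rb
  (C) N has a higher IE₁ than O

The general trend: IE₁ increases across a period and decreases down a group.
(A) Se (period 4, group 16) vs Sb (period 5, group 15): the stated order agrees with the simple trend.
(B) Be (period 2, group 2) vs Rb (period 5, group 1): the stated order agrees with the simple trend.
(C) N (period 2, group 15) vs O (period 2, group 16): the stated order contradicts the simple trend.
The exception is (C): pairing an electron in O's 2p⁴ costs repulsion energy, so O ionizes more easily than half-filled N (2p³).

(C)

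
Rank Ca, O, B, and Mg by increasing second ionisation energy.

IE_2 is the cost of taking one more electron from the +1 cation: Ca⁺ still has 1 valence electron; O⁺ still has 5 valence electrons; B⁺ still has 2 valence electrons; Mg⁺ still has 1 valence electron.
All are still removing valence electrons, so compare the +1 ions as you would atoms: IE_2 generally rises across a period (higher Z_eff) and falls down a group (larger shell), subject to the usual subshell exceptions.
Valence configurations: Ca⁺ [Ar]4s¹, O⁺ [He]2s²2p³, B⁺ [He]2s², Mg⁺ [Ne]3s¹.
Tabulated IE_2 (kJ/mol): Ca 1145, O 3388, B 2427, Mg 1451.
Putting it together, IE_2: Ca < Mg < B < O.

Ca < Mg < B < O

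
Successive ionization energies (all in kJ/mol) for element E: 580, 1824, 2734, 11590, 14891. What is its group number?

Group 13

Look for the largest jump between consecutive ionization energies: IE4/IE3 ≈ 4.2, far larger than any earlier ratio.
That jump marks the point where a core electron is being removed. So the atom has 3 valence electrons.
A main-group element with 3 valence electrons is in group 13.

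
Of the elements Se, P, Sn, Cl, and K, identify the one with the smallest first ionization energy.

K

P is in period 3, group 15; Cl is in period 3, group 17; K is in period 4, group 1; Se is in period 4, group 16; Sn is in period 5, group 14.
IE₁ increases left→right with effective nuclear charge and decreases top→bottom as the valence shell moves farther out.
Neither a single period nor a single group — weigh both effects.
Sn > K: period and group pull opposite ways; the across-period shift dominates (709 vs 419 kJ/mol).
Se > Sn: relative to Sn, both the across-period and down-group shifts push Se's first ionization energy up.
P > Se: the two effects oppose for this pair; the down-group effect wins (1012 vs 941 kJ/mol).
Cl > P: both are in period 3; the period trend gives Cl the larger value.
Tabulated first ionization energy (kJ/mol): P 1012, Cl 1251, K 419, Se 941, Sn 709.
The smallest first ionization energy among these belongs to K.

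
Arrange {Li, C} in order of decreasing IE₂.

After 1 electron has been removed, what remains? Li⁺ is the bare [He] core; C⁺ still has 3 valence electrons.
Core electrons are held far more tightly than valence electrons, so Li tops the IE_2 order.
The numbers (kJ/mol): Li 7298, C 2353.
Hence IE_2: C < Li.

Li, C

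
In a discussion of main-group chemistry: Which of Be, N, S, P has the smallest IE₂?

IE_2 is the cost of taking one more electron from the +1 cation: Be⁺ still has 1 valence electron; N⁺ still has 4 valence electrons; S⁺ still has 5 valence electrons; P⁺ still has 4 valence electrons.
All are still removing valence electrons, so compare the +1 ions as you would atoms: IE_2 generally rises across a period (higher Z_eff) and falls down a group (larger shell), subject to the usual subshell exceptions.
Valence configurations: Be⁺ [He]2s¹, N⁺ [He]2s²2p², S⁺ [Ne]3s²3p³, P⁺ [Ne]3s²3p².
Tabulated IE_2 (kJ/mol): Be 1757, N 2856, S 2252, P 1907.
Hence IE_2: Be < P < S < N.

Be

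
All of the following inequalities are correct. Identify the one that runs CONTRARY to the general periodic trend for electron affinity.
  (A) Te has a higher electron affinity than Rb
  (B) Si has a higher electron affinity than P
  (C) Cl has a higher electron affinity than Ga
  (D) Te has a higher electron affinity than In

(B)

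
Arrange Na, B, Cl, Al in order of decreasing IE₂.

Na, B, Cl, Al

Consider each +1 ion: Na⁺ is the bare [Ne] core; B⁺ still has 2 valence electrons; Cl⁺ still has 6 valence electrons; Al⁺ still has 2 valence electrons.
Breaking into a closed-shell core is much more expensive than removing a leftover valence electron — Na has the largest IE_2 here.
Valence configurations: B⁺ [He]2s², Cl⁺ [Ne]3s²3p⁴, Al⁺ [Ne]3s².
The numbers (kJ/mol): Na 4562, B 2427, Cl 2298, Al 1817.
Hence IE_2: Al < Cl < B < Na.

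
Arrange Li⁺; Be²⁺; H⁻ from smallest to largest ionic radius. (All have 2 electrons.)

All of these have 2 electrons, so size is governed by nuclear charge alone: the more protons, the stronger the pull on the same electron cloud, and the smaller the ion.
Nuclear charges: Be²⁺ (Z=4), Li⁺ (Z=3), H⁻ (Z=1).
Smallest to largest: Be²⁺ < Li⁺ < H⁻.

Be²⁺, Li⁺, H⁻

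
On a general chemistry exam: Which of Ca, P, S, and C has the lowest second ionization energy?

Ca

The second ionization energy removes an electron from the +1 ion. For each element: Ca⁺ still has 1 valence electron; P⁺ still has 4 valence electrons; S⁺ still has 5 valence electrons; C⁺ still has 3 valence electrons.
All are still removing valence electrons, so compare the +1 ions as you would atoms: IE_2 generally rises across a period (higher Z_eff) and falls down a group (larger shell), subject to the usual subshell exceptions.
Valence configurations: Ca⁺ [Ar]4s¹, P⁺ [Ne]3s²3p², S⁺ [Ne]3s²3p³, C⁺ [He]2s²2p¹.
Approximate IE_2 values (kJ/mol): Ca 1145, P 1907, S 2252, C 2353.
Hence IE_2: Ca < P < S < C.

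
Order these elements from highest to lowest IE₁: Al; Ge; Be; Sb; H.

H > Be > Sb > Ge > Al

H is in period 1, group 1; Be is in period 2, group 2; Al is in period 3, group 13; Ge is in period 4, group 14; Sb is in period 5, group 15.
First ionization energy rises across a period (greater Z_eff holds electrons more tightly) and falls down a group (valence electrons are farther from the nucleus).
These sit on a diagonal, where the across-period and down-group effects partly cancel.
Ge > Al: period and group pull opposite ways; the across-period shift dominates (762 vs 578 kJ/mol).
Sb > Ge: the two effects oppose for this pair; the across-period effect wins (831 vs 762 kJ/mol).
Be > Sb: period and group pull opposite ways; the down-group shift dominates (900 vs 831 kJ/mol).
H > Be: the two effects oppose for this pair; the down-group effect wins (1312 vs 900 kJ/mol).
Approximate values (kJ/mol): H 1312, Be 900, Al 578, Ge 762, Sb 831.
So from highest to lowest: H > Be > Sb > Ge > Al.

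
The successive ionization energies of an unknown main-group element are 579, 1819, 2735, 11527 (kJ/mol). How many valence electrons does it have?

3

Look for the largest jump between consecutive ionization energies: IE4/IE3 ≈ 4.2, far larger than any earlier ratio.
That jump marks the point where a core electron is being removed. So the atom has 3 valence electrons.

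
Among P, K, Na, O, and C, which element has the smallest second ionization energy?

P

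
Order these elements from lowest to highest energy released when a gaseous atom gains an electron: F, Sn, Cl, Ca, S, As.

Ca < As < Sn < S < F < Cl

Electron affinity generally becomes more exothermic across a period toward the halogens and less exothermic down a group.
These span different periods and groups, so the two trends combine.
As > Ca: both are in period 4; the period trend gives As the larger value.
Sn > As: this pair runs against the simple trend — see the exception note.
S > Sn: relative to Sn, both the across-period and down-group shifts push S's electron affinity up.
F > S: relative to S, both the across-period and down-group shifts push F's electron affinity up.
Cl > F: this pair runs against the simple trend — see the exception note.
Note the exception: Sn has a higher electron affinity than As, contrary to the simple trend — adding an electron to As's half-filled np³ subshell costs electron-pairing energy.
Note the exception: Cl has a higher electron affinity than F, contrary to the simple trend — F's small 2p subshell makes the incoming electron feel strong e⁻–e⁻ repulsion, so Cl actually releases more energy on gaining an electron.
Approximate values (kJ/mol): F 328, S 200, Cl 349, Ca 2, As 78, Sn 107.
So from lowest to highest: Ca < As < Sn < S < F < Cl.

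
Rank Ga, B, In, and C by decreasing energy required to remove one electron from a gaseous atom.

B is in period 2, group 13; C is in period 2, group 14; Ga is in period 4, group 13; In is in period 5, group 13.
Across a period the outer electron is held more tightly (higher IE₁); down a group it sits in a higher shell, more shielded, and comes off more easily.
Neither a single period nor a single group — weigh both effects.
Ga > In: Ga sits above In in group 13, so the down-group effect alone puts Ga higher.
B > Ga: they share group 13; the group trend gives B the larger value.
C > B: both are in period 2; the period trend gives C the larger value.
Tabulated first ionization energy (kJ/mol): B 801, C 1086, Ga 579, In 558.
So from highest to lowest: C > B > Ga > In.

C > B > Ga > In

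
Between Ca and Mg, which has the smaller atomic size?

Mg is in period 3, group 2; Ca is in period 4, group 2.
Atomic radius shrinks across a period as nuclear charge pulls the same shell inward, and grows down a group as new shells are added.
All are in group 2, so atomic radius increases down the group.
So Mg has the smaller atomic size (Mg < Ca).

Mg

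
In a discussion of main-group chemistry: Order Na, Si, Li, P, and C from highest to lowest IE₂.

Li > Na > C > P > Si

After 1 electron has been removed, what remains? Na⁺ is the bare [Ne] core; Si⁺ still has 3 valence electrons; Li⁺ is the bare [He] core; P⁺ still has 4 valence electrons; C⁺ still has 3 valence electrons.
Core electrons are held far more tightly than valence electrons, so Na and Li top the IE_2 order.
Valence configurations: Si⁺ [Ne]3s²3p¹, P⁺ [Ne]3s²3p², C⁺ [He]2s²2p¹.
Approximate IE_2 values (kJ/mol): Na 4562, Si 1577, Li 7298, P 1907, C 2353.
Overall IE_2 order: Si < P < C < Na < Li.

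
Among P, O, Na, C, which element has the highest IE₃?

Consider each +2 ion: P²⁺ still has 3 valence electrons; O²⁺ still has 4 valence electrons; Na²⁺ is already 1 electron into the core; C²⁺ still has 2 valence electrons.
Pulling an electron out of a noble-gas core costs far more than removing a remaining valence electron, so Na sits at the high end of IE_3.
Valence configurations: P²⁺ [Ne]3s²3p¹, O²⁺ [He]2s²2p², C²⁺ [He]2s².
The numbers (kJ/mol): P 2914, O 5300, Na 6910, C 4620.
Putting it together, IE_3: P < C < O < Na.

Na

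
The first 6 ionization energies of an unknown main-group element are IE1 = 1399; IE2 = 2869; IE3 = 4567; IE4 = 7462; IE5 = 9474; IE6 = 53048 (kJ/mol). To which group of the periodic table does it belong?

Group 15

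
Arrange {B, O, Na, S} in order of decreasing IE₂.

IE_2 is the cost of taking one more electron from the +1 cation: B⁺ still has 2 valence electrons; O⁺ still has 5 valence electrons; Na⁺ is the bare [Ne] core; S⁺ still has 5 valence electrons.
Pulling an electron out of a noble-gas core costs far more than removing a remaining valence electron, so Na sits at the high end of IE_2.
Valence configurations: B⁺ [He]2s², O⁺ [He]2s²2p³, S⁺ [Ne]3s²3p³.
The numbers (kJ/mol): B 2427, O 3388, Na 4562, S 2252.
Putting it together, IE_2: S < B < O < Na.

Na > O > B > S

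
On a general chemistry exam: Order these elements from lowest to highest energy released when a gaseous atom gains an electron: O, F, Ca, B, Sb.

Ca < B < Sb < O < F

B is in period 2, group 13; O is in period 2, group 16; F is in period 2, group 17; Ca is in period 4, group 2; Sb is in period 5, group 15.
EA tends to increase across a period and decrease down a group, though the pattern is less regular than for IE or radius.
Here both period and group differ, so the two effects have to be weighed against each other.
B > Ca: both effects reinforce here, so B is clearly the higher of the two.
Sb > B: the two effects oppose for this pair; the across-period effect wins (103 vs 27 kJ/mol).
O > Sb: both effects reinforce here, so O is clearly the higher of the two.
F > O: F lies to the right of O in period 2, so the across-period effect alone puts F higher.
Approximate values (kJ/mol): B 27, O 141, F 328, Ca 2, Sb 103.
So from lowest to highest: Ca < B < Sb < O < F.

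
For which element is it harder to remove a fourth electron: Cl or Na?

Na

IE_4 is the cost of taking one more electron from the +3 cation: Cl³⁺ still has 4 valence electrons; Na³⁺ is already 2 electrons into the core.
Breaking into a closed-shell core is much more expensive than removing a leftover valence electron — Na has the largest IE_4 here.
Tabulated IE_4 (kJ/mol): Cl 5159, Na 9543.
So the fourth ionization energies run Cl < Na.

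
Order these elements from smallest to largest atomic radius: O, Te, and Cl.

Across a period the added protons contract the valence shell; down a group each new principal shell makes the atom larger.
Neither a single period nor a single group — weigh both effects.
Cl > O: the two effects oppose for this pair; the down-group effect wins (99 vs 63 pm).
Te > Cl: both effects reinforce here, so Te is clearly the larger of the two.
For reference (pm): O 63, Cl 99, Te 136.
So from smallest to largest: O < Cl < Te.

O < Cl < Te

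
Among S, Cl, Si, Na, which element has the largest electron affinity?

Na is in period 3, group 1; Si is in period 3, group 14; S is in period 3, group 16; Cl is in period 3, group 17.
EA tends to increase across a period and decrease down a group, though the pattern is less regular than for IE or radius.
All lie in period 3, so electron affinity increases left to right.
The largest electron affinity among these belongs to Cl.

Cl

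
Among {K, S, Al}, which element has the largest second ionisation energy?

K

After 1 electron has been removed, what remains? K⁺ is the bare [Ar] core; S⁺ still has 5 valence electrons; Al⁺ still has 2 valence electrons.
Pulling an electron out of a noble-gas core costs far more than removing a remaining valence electron, so K sits at the high end of IE_2.
Valence configurations: S⁺ [Ne]3s²3p³, Al⁺ [Ne]3s².
The numbers (kJ/mol): K 3052, S 2252, Al 1817.
Putting it together, IE_2: Al < S < K.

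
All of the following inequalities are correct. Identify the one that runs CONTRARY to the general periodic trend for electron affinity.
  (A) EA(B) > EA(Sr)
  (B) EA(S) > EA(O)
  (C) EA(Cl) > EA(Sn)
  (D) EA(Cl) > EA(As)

The general trend: electron affinity increases across a period and decreases down a group.
(A) B (period 2, group 13) vs Sr (period 5, group 2): the stated order agrees with the simple trend.
(B) S (period 3, group 16) vs O (period 2, group 16): the stated order contradicts the simple trend.
(C) Cl (period 3, group 17) vs Sn (period 5, group 14): the stated order agrees with the simple trend.
(D) Cl (period 3, group 17) vs As (period 4, group 15): the stated order agrees with the simple trend.
The exception is (B): the compact 2p subshell of O repels the added electron more than S's larger 3p does.

(B)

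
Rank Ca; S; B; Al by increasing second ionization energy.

Ca < Al < S < B

The second ionization energy removes an electron from the +1 ion. For each element: Ca⁺ still has 1 valence electron; S⁺ still has 5 valence electrons; B⁺ still has 2 valence electrons; Al⁺ still has 2 valence electrons.
All are still removing valence electrons, so compare the +1 ions as you would atoms: IE_2 generally rises across a period (higher Z_eff) and falls down a group (larger shell), subject to the usual subshell exceptions.
Valence configurations: Ca⁺ [Ar]4s¹, S⁺ [Ne]3s²3p³, B⁺ [He]2s², Al⁺ [Ne]3s².
Approximate IE_2 values (kJ/mol): Ca 1145, S 2252, B 2427, Al 1817.
Overall IE_2 order: Ca < Al < S < B.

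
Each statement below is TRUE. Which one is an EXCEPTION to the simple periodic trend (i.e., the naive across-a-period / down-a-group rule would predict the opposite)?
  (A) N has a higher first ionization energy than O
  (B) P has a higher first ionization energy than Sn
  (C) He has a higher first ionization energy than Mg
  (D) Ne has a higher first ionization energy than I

(A)

The general trend: first ionization energy increases across a period and decreases down a group.
(A) N (period 2, group 15) vs O (period 2, group 16): the stated order contradicts the simple trend.
(B) P (period 3, group 15) vs Sn (period 5, group 14): the stated order agrees with the simple trend.
(C) He (period 1, group 18) vs Mg (period 3, group 2): the stated order agrees with the simple trend.
(D) Ne (period 2, group 18) vs I (period 5, group 17): the stated order agrees with the simple trend.
The exception is (A): pairing an electron in O's 2p⁴ costs repulsion energy, so O ionizes more easily than half-filled N (2p³).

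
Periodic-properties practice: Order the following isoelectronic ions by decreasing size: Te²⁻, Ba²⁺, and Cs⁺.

Te²⁻ > Cs⁺ > Ba²⁺

All of these have 54 electrons, so size is governed by nuclear charge alone: the more protons, the stronger the pull on the same electron cloud, and the smaller the ion.
Nuclear charges: Ba²⁺ (Z=56), Cs⁺ (Z=55), Te²⁻ (Z=52).
Largest to smallest: Te²⁻ > Cs⁺ > Ba²⁺.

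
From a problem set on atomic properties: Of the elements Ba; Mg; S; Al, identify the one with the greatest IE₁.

S

Mg is in period 3, group 2; Al is in period 3, group 13; S is in period 3, group 16; Ba is in period 6, group 2.
Across a period the outer electron is held more tightly (higher IE₁); down a group it sits in a higher shell, more shielded, and comes off more easily.
Neither a single period nor a single group — weigh both effects.
Al > Ba: relative to Ba, both the across-period and down-group shifts push Al's first ionization energy up.
Mg > Al: this pair runs against the simple trend — see the exception note.
S > Mg: S lies to the right of Mg in period 3, so the across-period effect alone puts S higher.
Note the exception: Mg has a higher first ionization energy than Al, contrary to the simple trend — Al's single 3p electron is easier to remove than one from Mg's filled 3s².
Approximate values (kJ/mol): Mg 738, Al 578, S 1000, Ba 503.
The greatest IE₁ among these belongs to S.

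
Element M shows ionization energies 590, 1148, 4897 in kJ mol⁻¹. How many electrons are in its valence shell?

Look for the largest jump between consecutive ionization energies: IE3/IE2 ≈ 4.3, far larger than any earlier ratio.
That jump marks the point where a core electron is being removed. So the atom has 2 valence electrons.

2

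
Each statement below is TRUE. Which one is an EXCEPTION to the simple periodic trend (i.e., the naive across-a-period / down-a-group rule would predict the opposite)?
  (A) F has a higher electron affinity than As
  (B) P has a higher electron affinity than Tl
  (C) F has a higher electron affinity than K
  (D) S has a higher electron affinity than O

(D)

The general trend: electron affinity increases across a period and decreases down a group.
(A) F (period 2, group 17) vs As (period 4, group 15): the stated order agrees with the simple trend.
(B) P (period 3, group 15) vs Tl (period 6, group 13): the stated order agrees with the simple trend.
(C) F (period 2, group 17) vs K (period 4, group 1): the stated order agrees with the simple trend.
(D) S (period 3, group 16) vs O (period 2, group 16): the stated order contradicts the simple trend.
The exception is (D): the compact 2p subshell of O repels the added electron more than S's larger 3p does.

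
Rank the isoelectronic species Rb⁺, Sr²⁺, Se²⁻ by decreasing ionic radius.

Se²⁻ > Rb⁺ > Sr²⁺

All of these have 36 electrons, so size is governed by nuclear charge alone: the more protons, the stronger the pull on the same electron cloud, and the smaller the ion.
Nuclear charges: Sr²⁺ (Z=38), Rb⁺ (Z=37), Se²⁻ (Z=34).
Largest to smallest: Se²⁻ > Rb⁺ > Sr²⁺.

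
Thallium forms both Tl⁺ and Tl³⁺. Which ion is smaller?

Tl³⁺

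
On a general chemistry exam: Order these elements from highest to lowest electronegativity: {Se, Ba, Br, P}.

Br, Se, P, Ba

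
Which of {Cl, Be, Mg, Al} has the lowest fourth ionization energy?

After 3 electrons have been removed, what remains? Cl³⁺ still has 4 valence electrons; Be³⁺ is already 1 electron into the core; Mg³⁺ is already 1 electron into the core; Al³⁺ is the bare [Ne] core.
Breaking into a closed-shell core is much more expensive than removing a leftover valence electron — Mg, Al and Be have the largest IE_4 here.
Approximate IE_4 values (kJ/mol): Cl 5159, Be 21007, Mg 10543, Al 11577.
Hence IE_4: Cl < Mg < Al < Be.

Cl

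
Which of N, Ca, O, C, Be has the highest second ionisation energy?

The second ionization energy removes an electron from the +1 ion. For each element: N⁺ still has 4 valence electrons; Ca⁺ still has 1 valence electron; O⁺ still has 5 valence electrons; C⁺ still has 3 valence electrons; Be⁺ still has 1 valence electron.
All are still removing valence electrons, so compare the +1 ions as you would atoms: IE_2 generally rises across a period (higher Z_eff) and falls down a group (larger shell), subject to the usual subshell exceptions.
Valence configurations: N⁺ [He]2s²2p², Ca⁺ [Ar]4s¹, O⁺ [He]2s²2p³, C⁺ [He]2s²2p¹, Be⁺ [He]2s¹.
The numbers (kJ/mol): N 2856, Ca 1145, O 3388, C 2353, Be 1757.
Hence IE_2: Ca < Be < C < N < O.

O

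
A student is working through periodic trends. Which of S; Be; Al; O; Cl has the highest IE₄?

IE_4 is the cost of taking one more electron from the +3 cation: S³⁺ still has 3 valence electrons; Be³⁺ is already 1 electron into the core; Al³⁺ is the bare [Ne] core; O³⁺ still has 3 valence electrons; Cl³⁺ still has 4 valence electrons.
Pulling an electron out of a noble-gas core costs far more than removing a remaining valence electron, so Al and Be sit at the high end of IE_4.
Valence configurations: S³⁺ [Ne]3s²3p¹, O³⁺ [He]2s²2p¹, Cl³⁺ [Ne]3s²3p².
Tabulated IE_4 (kJ/mol): S 4556, Be 21007, Al 11577, O 7469, Cl 5159.
Putting it together, IE_4: S < Cl < O < Al < Be.

Be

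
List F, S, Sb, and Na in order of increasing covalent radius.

F < S < Sb < Na

F is in period 2, group 17; Na is in period 3, group 1; S is in period 3, group 16; Sb is in period 5, group 15.
Radius decreases left→right (rising Z_eff, same n) and increases top→bottom (higher n).
These span different periods and groups, so the two trends combine.
S > F: relative to F, both the across-period and down-group shifts push S's atomic radius up.
Sb > S: relative to S, both the across-period and down-group shifts push Sb's atomic radius up.
Na > Sb: the two effects oppose for this pair; the across-period effect wins (155 vs 140 pm).
Tabulated atomic radius (pm): F 64, Na 155, S 103, Sb 140.
So from smallest to largest: F < S < Sb < Na.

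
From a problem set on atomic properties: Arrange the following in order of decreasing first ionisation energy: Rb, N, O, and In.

N, O, In, Rb

First ionization energy rises across a period (greater Z_eff holds electrons more tightly) and falls down a group (valence electrons are farther from the nucleus).
Here both period and group differ, so the two effects have to be weighed against each other.
In > Rb: both are in period 5; the period trend gives In the larger value.
O > In: relative to In, both the across-period and down-group shifts push O's first ionization energy up.
N > O: this pair runs against the simple trend — see the exception note.
Note the exception: N has a higher first ionization energy than O, contrary to the simple trend — pairing an electron in O's 2p⁴ costs repulsion energy, so O ionizes more easily than half-filled N (2p³).
Approximate values (kJ/mol): N 1402, O 1314, Rb 403, In 558.
So from highest to lowest: N > O > In > Rb.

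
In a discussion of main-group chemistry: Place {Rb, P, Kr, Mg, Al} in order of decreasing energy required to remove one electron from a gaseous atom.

Kr > P > Mg > Al > Rb

Mg is in period 3, group 2; Al is in period 3, group 13; P is in period 3, group 15; Kr is in period 4, group 18; Rb is in period 5, group 1.
Across a period the outer electron is held more tightly (higher IE₁); down a group it sits in a higher shell, more shielded, and comes off more easily.
Neither a single period nor a single group — weigh both effects.
Al > Rb: both effects reinforce here, so Al is clearly the higher of the two.
Mg > Al: this pair runs against the simple trend — see the exception note.
P > Mg: P lies to the right of Mg in period 3, so the across-period effect alone puts P higher.
Kr > P: period and group pull opposite ways; the across-period shift dominates (1351 vs 1012 kJ/mol).
Note the exception: Mg has a higher first ionization energy than Al, contrary to the simple trend — Al's single 3p electron is easier to remove than one from Mg's filled 3s².
For reference (kJ/mol): Mg 738, Al 578, P 1012, Kr 1351, Rb 403.
So from highest to lowest: Kr > P > Mg > Al > Rb.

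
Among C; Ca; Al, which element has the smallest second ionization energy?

IE_2 is the cost of taking one more electron from the +1 cation: C⁺ still has 3 valence electrons; Ca⁺ still has 1 valence electron; Al⁺ still has 2 valence electrons.
All are still removing valence electrons, so compare the +1 ions as you would atoms: IE_2 generally rises across a period (higher Z_eff) and falls down a group (larger shell), subject to the usual subshell exceptions.
Valence configurations: C⁺ [He]2s²2p¹, Ca⁺ [Ar]4s¹, Al⁺ [Ne]3s².
Tabulated IE_2 (kJ/mol): C 2353, Ca 1145, Al 1817.
Hence IE_2: Ca < Al < C.

Ca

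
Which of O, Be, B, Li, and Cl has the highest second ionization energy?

Consider each +1 ion: O⁺ still has 5 valence electrons; Be⁺ still has 1 valence electron; B⁺ still has 2 valence electrons; Li⁺ is the bare [He] core; Cl⁺ still has 6 valence electrons.
Pulling an electron out of a noble-gas core costs far more than removing a remaining valence electron, so Li sits at the high end of IE_2.
Valence configurations: O⁺ [He]2s²2p³, Be⁺ [He]2s¹, B⁺ [He]2s², Cl⁺ [Ne]3s²3p⁴.
Tabulated IE_2 (kJ/mol): O 3388, Be 1757, B 2427, Li 7298, Cl 2298.
Putting it together, IE_2: Be < Cl < B < O < Li.

Li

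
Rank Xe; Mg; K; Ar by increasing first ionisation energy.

K < Mg < Xe < Ar

Removing the outermost electron gets harder across a period and easier down a group.
Here both period and group differ, so the two effects have to be weighed against each other.
Mg > K: both effects reinforce here, so Mg is clearly the higher of the two.
Xe > Mg: period and group pull opposite ways; the across-period shift dominates (1170 vs 738 kJ/mol).
Ar > Xe: Ar sits above Xe in group 18, so the down-group effect alone puts Ar higher.
Tabulated first ionization energy (kJ/mol): Mg 738, Ar 1521, K 419, Xe 1170.
So from lowest to highest: K < Mg < Xe < Ar.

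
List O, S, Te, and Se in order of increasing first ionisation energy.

O is in period 2, group 16; S is in period 3, group 16; Se is in period 4, group 16; Te is in period 5, group 16.
First ionization energy rises across a period (greater Z_eff holds electrons more tightly) and falls down a group (valence electrons are farther from the nucleus).
All are in group 16, so first ionization energy increases up the group.
So from lowest to highest: Te < Se < S < O.

Te < Se < S < O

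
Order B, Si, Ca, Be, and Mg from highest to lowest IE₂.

IE_2 is the cost of taking one more electron from the +1 cation: B⁺ still has 2 valence electrons; Si⁺ still has 3 valence electrons; Ca⁺ still has 1 valence electron; Be⁺ still has 1 valence electron; Mg⁺ still has 1 valence electron.
All are still removing valence electrons, so compare the +1 ions as you would atoms: IE_2 generally rises across a period (higher Z_eff) and falls down a group (larger shell), subject to the usual subshell exceptions.
Valence configurations: B⁺ [He]2s², Si⁺ [Ne]3s²3p¹, Ca⁺ [Ar]4s¹, Be⁺ [He]2s¹, Mg⁺ [Ne]3s¹.
Approximate IE_2 values (kJ/mol): B 2427, Si 1577, Ca 1145, Be 1757, Mg 1451.
Hence IE_2: Ca < Mg < Si < Be < B.

B, Be, Si, Mg, Ca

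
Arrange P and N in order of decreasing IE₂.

N, P

After 1 electron has been removed, what remains? P⁺ still has 4 valence electrons; N⁺ still has 4 valence electrons.
All are still removing valence electrons, so compare the +1 ions as you would atoms: IE_2 generally rises across a period (higher Z_eff) and falls down a group (larger shell), subject to the usual subshell exceptions.
Valence configurations: P⁺ [Ne]3s²3p², N⁺ [He]2s²2p².
The numbers (kJ/mol): P 1907, N 2856.
Overall IE_2 order: P < N.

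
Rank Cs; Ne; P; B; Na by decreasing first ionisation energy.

Ne, P, B, Na, Cs

B is in period 2, group 13; Ne is in period 2, group 18; Na is in period 3, group 1; P is in period 3, group 15; Cs is in period 6, group 1.
IE₁ increases left→right with effective nuclear charge and decreases top→bottom as the valence shell moves farther out.
These span different periods and groups, so the two trends combine.
Na > Cs: Na sits above Cs in group 1, so the down-group effect alone puts Na higher.
B > Na: relative to Na, both the across-period and down-group shifts push B's first ionization energy up.
P > B: period and group pull opposite ways; the across-period shift dominates (1012 vs 801 kJ/mol).
Ne > P: both effects reinforce here, so Ne is clearly the higher of the two.
Approximate values (kJ/mol): B 801, Ne 2081, Na 496, P 1012, Cs 376.
So from highest to lowest: Ne > P > B > Na > Cs.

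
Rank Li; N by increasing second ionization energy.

The second ionization energy removes an electron from the +1 ion. For each element: Li⁺ is the bare [He] core; N⁺ still has 4 valence electrons.
Core electrons are held far more tightly than valence electrons, so Li tops the IE_2 order.
The numbers (kJ/mol): Li 7298, N 2856.
Hence IE_2: N < Li.

N, Li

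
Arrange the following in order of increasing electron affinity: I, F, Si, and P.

P, Si, I, F

F is in period 2, group 17; Si is in period 3, group 14; P is in period 3, group 15; I is in period 5, group 17.
Electron affinity generally becomes more exothermic across a period toward the halogens and less exothermic down a group.
Neither a single period nor a single group — weigh both effects.
Si > P: this pair runs against the simple trend — see the exception note.
I > Si: period and group pull opposite ways; the across-period shift dominates (295 vs 134 kJ/mol).
F > I: they share group 17; the group trend gives F the larger value.
Note the exception: Si has a higher electron affinity than P, contrary to the simple trend — adding an electron to P's half-filled 3p³ is unfavourable, so Si (3p²) has the more exothermic EA.
Approximate values (kJ/mol): F 328, Si 134, P 72, I 295.
So from lowest to highest: P < Si < I < F.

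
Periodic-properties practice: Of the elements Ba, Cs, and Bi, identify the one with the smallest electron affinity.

Ba

Cs is in period 6, group 1; Ba is in period 6, group 2; Bi is in period 6, group 15.
Atoms with high Z_eff and room in the valence shell (especially the halogens) have the most exothermic electron affinities.
All lie in period 6; the across-period trend (electron affinity increases left to right) applies, with the exception below.
Note the exception: Cs has a higher electron affinity than Ba, contrary to the simple trend — adding an electron to Ba (ns²) has to open a new, higher-energy np subshell, which is unfavourable.
For reference (kJ/mol): Cs 46, Ba 14, Bi 91.
The smallest electron affinity among these belongs to Ba.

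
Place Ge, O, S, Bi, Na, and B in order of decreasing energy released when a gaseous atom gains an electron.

S, O, Ge, Bi, Na, B

Atoms with high Z_eff and room in the valence shell (especially the halogens) have the most exothermic electron affinities.
These span different periods and groups, so the two trends combine.
Na > B: this pair runs against the simple trend — see the exception note.
Bi > Na: the two effects oppose for this pair; the across-period effect wins (91 vs 53 kJ/mol).
Ge > Bi: period and group pull opposite ways; the down-group shift dominates (119 vs 91 kJ/mol).
O > Ge: both effects reinforce here, so O is clearly the higher of the two.
S > O: this pair runs against the simple trend — see the exception note.
Note the exception: Na has a higher electron affinity than B, contrary to the simple trend — B's ns²np¹ configuration gives only a small electron affinity — the sparsely filled np subshell binds an added electron weakly.
Note the exception: S has a higher electron affinity than O, contrary to the simple trend — the compact 2p subshell of O repels the added electron more than S's larger 3p does.
For reference (kJ/mol): B 27, O 141, Na 53, S 200, Ge 119, Bi 91.
So from highest to lowest: S > O > Ge > Bi > Na > B.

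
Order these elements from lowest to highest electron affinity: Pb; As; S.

Pb < As < S

S is in period 3, group 16; As is in period 4, group 15; Pb is in period 6, group 14.
Atoms with high Z_eff and room in the valence shell (especially the halogens) have the most exothermic electron affinities.
Here both period and group differ, so the two effects have to be weighed against each other.
As > Pb: both effects reinforce here, so As is clearly the higher of the two.
S > As: relative to As, both the across-period and down-group shifts push S's electron affinity up.
For reference (kJ/mol): S 200, As 78, Pb 35.
So from lowest to highest: Pb < As < S.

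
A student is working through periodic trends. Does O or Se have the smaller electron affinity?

O

O is in period 2, group 16; Se is in period 4, group 16.
Electron affinity generally becomes more exothermic across a period toward the halogens and less exothermic down a group.
All are in group 16; the group trend (electron affinity increases up the group) applies, with the exception below.
Note the exception: Se has a higher electron affinity than O, contrary to the simple trend — O's compact 2p subshell gives strong electron–electron repulsion on the added electron.
Tabulated electron affinity (kJ/mol): O 141, Se 195.
So O has the smaller electron affinity (O < Se).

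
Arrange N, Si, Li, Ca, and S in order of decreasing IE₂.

Li > N > S > Si > Ca

IE_2 is the cost of taking one more electron from the +1 cation: N⁺ still has 4 valence electrons; Si⁺ still has 3 valence electrons; Li⁺ is the bare [He] core; Ca⁺ still has 1 valence electron; S⁺ still has 5 valence electrons.
Pulling an electron out of a noble-gas core costs far more than removing a remaining valence electron, so Li sits at the high end of IE_2.
Valence configurations: N⁺ [He]2s²2p², Si⁺ [Ne]3s²3p¹, Ca⁺ [Ar]4s¹, S⁺ [Ne]3s²3p³.
The numbers (kJ/mol): N 2856, Si 1577, Li 7298, Ca 1145, S 2252.
Overall IE_2 order: Ca < Si < S < N < Li.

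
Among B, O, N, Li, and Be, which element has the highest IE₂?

Li

Consider each +1 ion: B⁺ still has 2 valence electrons; O⁺ still has 5 valence electrons; N⁺ still has 4 valence electrons; Li⁺ is the bare [He] core; Be⁺ still has 1 valence electron.
Pulling an electron out of a noble-gas core costs far more than removing a remaining valence electron, so Li sits at the high end of IE_2.
Valence configurations: B⁺ [He]2s², O⁺ [He]2s²2p³, N⁺ [He]2s²2p², Be⁺ [He]2s¹.
Tabulated IE_2 (kJ/mol): B 2427, O 3388, N 2856, Li 7298, Be 1757.
So the second ionization energies run Be < B < N < O < Li.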